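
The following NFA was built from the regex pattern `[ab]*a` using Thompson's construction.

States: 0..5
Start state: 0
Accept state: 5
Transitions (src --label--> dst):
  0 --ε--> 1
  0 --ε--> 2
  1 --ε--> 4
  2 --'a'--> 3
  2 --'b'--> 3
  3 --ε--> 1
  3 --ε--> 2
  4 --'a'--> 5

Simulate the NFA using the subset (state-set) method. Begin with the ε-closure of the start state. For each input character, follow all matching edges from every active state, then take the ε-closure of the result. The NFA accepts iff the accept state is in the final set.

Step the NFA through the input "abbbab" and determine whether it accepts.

Answer: REJECT

Derivation:
S₀ = ε-closure({0}) = {0,1,2,4}
'a' @ 1: {1,2,3,4,5}  [accepting]
'b' @ 2: {1,2,3,4}
'b' @ 3: {1,2,3,4}
'b' @ 4: {1,2,3,4}
'a' @ 5: {1,2,3,4,5}  [accepting]
'b' @ 6: {1,2,3,4}
after full input: {1,2,3,4}  (accept=5 not in)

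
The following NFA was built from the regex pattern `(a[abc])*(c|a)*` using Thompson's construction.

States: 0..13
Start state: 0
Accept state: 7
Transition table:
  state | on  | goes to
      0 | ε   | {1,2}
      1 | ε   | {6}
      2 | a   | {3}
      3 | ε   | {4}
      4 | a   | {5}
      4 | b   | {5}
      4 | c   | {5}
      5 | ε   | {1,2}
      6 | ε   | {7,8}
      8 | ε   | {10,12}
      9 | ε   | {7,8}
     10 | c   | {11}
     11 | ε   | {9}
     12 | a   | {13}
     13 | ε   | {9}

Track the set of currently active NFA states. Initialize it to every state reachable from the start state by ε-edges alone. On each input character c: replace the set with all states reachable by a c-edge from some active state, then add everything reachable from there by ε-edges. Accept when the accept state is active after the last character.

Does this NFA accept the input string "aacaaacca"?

start: ε-closure({0}) = {0,1,2,6,7,8,10,12}
'a' @ 1: {3,4,7,8,9,10,12,13}  (accept∈set)
'a' @ 2: {1,2,5,6,7,8,9,10,12,13}  (accept∈set)
'c' @ 3: {7,8,9,10,11,12}  (accept∈set)
'a' @ 4: {7,8,9,10,12,13}  (accept∈set)
'a' @ 5: {7,8,9,10,12,13}  (accept∈set)
'a' @ 6: {7,8,9,10,12,13}  (accept∈set)
'c' @ 7: {7,8,9,10,11,12}  (accept∈set)
'c' @ 8: {7,8,9,10,11,12}  (accept∈set)
'a' @ 9: {7,8,9,10,12,13}  (accept∈set)
end set {7,8,9,10,12,13} — state 7 in

Answer: ACCEPT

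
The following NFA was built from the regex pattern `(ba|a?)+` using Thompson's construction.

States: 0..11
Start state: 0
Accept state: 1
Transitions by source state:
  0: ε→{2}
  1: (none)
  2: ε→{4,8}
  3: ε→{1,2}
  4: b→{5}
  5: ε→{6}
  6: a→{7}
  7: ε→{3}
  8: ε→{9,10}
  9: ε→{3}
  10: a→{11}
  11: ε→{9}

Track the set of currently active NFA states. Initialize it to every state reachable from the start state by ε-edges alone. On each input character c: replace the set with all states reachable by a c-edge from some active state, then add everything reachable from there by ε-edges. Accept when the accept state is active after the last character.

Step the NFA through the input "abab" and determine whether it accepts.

initial (ε-close {0}): {0,1,2,3,4,8,9,10}
'a' @ 1: {1,2,3,4,8,9,10,11}  ✓accept
'b' @ 2: {5,6}
'a' @ 3: {1,2,3,4,7,8,9,10}  ✓accept
'b' @ 4: {5,6}
final: {5,6}; accept 1 not in set

Answer: REJECT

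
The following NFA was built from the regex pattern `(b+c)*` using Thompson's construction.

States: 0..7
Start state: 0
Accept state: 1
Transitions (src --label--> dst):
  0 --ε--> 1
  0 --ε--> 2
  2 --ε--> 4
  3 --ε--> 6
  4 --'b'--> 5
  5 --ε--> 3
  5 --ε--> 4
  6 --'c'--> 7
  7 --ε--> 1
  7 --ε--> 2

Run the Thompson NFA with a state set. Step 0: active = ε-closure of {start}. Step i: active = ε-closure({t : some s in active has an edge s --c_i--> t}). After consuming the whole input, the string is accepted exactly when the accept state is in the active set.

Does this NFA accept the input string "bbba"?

start: ε-closure({0}) = {0,1,2,4}
'b' @ 1: {3,4,5,6}
'b' @ 2: {3,4,5,6}
'b' @ 3: {3,4,5,6}
'a' @ 4: {}  — dead — no transitions
end set {} — state 1 not in

Answer: REJECT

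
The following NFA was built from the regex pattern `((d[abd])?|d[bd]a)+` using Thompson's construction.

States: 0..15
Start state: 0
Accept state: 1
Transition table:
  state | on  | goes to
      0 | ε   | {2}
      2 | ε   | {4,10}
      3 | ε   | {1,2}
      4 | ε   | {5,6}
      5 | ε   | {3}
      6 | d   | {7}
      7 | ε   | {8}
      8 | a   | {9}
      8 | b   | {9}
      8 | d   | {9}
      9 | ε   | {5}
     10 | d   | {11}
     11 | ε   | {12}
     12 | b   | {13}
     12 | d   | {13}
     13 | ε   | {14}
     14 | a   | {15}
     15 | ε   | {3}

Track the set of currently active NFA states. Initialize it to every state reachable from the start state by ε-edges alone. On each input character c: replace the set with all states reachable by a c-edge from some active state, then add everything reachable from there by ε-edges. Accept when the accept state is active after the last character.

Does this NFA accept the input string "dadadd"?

S₀ = ε-closure({0}) = {0,1,2,3,4,5,6,10}
'd' @ 1: {7,8,11,12}
'a' @ 2: {1,2,3,4,5,6,9,10}  [accepting]
'd' @ 3: {7,8,11,12}
'a' @ 4: {1,2,3,4,5,6,9,10}  [accepting]
'd' @ 5: {7,8,11,12}
'd' @ 6: {1,2,3,4,5,6,9,10,13,14}  [accepting]
after full input: {1,2,3,4,5,6,9,10,13,14}  (accept=1 in)

Answer: ACCEPT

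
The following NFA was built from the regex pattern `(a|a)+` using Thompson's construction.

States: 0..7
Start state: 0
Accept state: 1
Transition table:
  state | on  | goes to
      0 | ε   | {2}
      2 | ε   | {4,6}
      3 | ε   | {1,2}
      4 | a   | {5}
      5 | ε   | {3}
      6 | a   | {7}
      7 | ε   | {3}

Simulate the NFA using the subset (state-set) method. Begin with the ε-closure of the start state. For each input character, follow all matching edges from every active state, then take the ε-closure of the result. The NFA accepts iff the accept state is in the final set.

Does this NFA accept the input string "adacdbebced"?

Answer: REJECT

Steps:
start: ε-closure({0}) = {0,2,4,6}
'a' @ 1: {1,2,3,4,5,6,7}  [accepting]
'd' @ 2: {}  — no active states
rest 'acdbebced' ignored (set empty)
end set {} — state 1 not in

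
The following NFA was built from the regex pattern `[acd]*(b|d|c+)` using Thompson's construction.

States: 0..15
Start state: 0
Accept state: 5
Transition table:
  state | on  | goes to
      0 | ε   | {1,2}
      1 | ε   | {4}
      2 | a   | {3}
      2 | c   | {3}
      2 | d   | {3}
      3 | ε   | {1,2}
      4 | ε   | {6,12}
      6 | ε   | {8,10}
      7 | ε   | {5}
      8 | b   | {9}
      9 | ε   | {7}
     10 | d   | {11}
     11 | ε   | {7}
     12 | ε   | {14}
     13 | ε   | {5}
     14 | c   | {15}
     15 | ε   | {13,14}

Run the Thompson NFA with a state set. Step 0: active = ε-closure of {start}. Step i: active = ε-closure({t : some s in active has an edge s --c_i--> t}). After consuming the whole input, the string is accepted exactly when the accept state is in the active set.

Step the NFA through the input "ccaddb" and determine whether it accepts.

Answer: ACCEPT

Derivation:
S₀ = ε-closure({0}) = {0,1,2,4,6,8,10,12,14}
'c' @ 1: {1,2,3,4,5,6,8,10,12,13,14,15}  (accept∈set)
'c' @ 2: {1,2,3,4,5,6,8,10,12,13,14,15}  (accept∈set)
'a' @ 3: {1,2,3,4,6,8,10,12,14}
'd' @ 4: {1,2,3,4,5,6,7,8,10,11,12,14}  (accept∈set)
'd' @ 5: {1,2,3,4,5,6,7,8,10,11,12,14}  (accept∈set)
'b' @ 6: {5,7,9}  (accept∈set)
after full input: {5,7,9}  (accept=5 in)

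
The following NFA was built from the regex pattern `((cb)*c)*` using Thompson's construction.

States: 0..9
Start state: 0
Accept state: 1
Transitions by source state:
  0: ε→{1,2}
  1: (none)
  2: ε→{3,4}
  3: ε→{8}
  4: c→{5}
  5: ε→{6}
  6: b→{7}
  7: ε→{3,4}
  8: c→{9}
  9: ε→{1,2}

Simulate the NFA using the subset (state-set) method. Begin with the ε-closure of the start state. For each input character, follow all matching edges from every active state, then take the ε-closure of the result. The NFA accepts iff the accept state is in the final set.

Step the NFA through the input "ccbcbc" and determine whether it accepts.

Answer: ACCEPT

Steps:
initial (ε-close {0}): {0,1,2,3,4,8}
'c' @ 1: {1,2,3,4,5,6,8,9}  (accept∈set)
'c' @ 2: {1,2,3,4,5,6,8,9}  (accept∈set)
'b' @ 3: {3,4,7,8}
'c' @ 4: {1,2,3,4,5,6,8,9}  (accept∈set)
'b' @ 5: {3,4,7,8}
'c' @ 6: {1,2,3,4,5,6,8,9}  (accept∈set)
after full input: {1,2,3,4,5,6,8,9}  (accept=1 in)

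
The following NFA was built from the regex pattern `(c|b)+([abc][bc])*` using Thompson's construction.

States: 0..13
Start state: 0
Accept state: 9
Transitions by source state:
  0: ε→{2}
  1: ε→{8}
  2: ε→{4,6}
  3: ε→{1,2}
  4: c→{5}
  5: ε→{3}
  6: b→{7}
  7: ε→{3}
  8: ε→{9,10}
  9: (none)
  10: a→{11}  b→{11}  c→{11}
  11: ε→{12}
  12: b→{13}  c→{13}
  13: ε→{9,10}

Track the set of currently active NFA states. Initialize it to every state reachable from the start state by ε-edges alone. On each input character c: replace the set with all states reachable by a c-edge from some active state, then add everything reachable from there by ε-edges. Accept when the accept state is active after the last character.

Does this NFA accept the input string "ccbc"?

Answer: ACCEPT

Derivation:
start: ε-closure({0}) = {0,2,4,6}
'c' @ 1: {1,2,3,4,5,6,8,9,10}  [accepting]
'c' @ 2: {1,2,3,4,5,6,8,9,10,11,12}  [accepting]
'b' @ 3: {1,2,3,4,6,7,8,9,10,11,12,13}  [accepting]
'c' @ 4: {1,2,3,4,5,6,8,9,10,11,12,13}  [accepting]
final: {1,2,3,4,5,6,8,9,10,11,12,13}; accept 9 in set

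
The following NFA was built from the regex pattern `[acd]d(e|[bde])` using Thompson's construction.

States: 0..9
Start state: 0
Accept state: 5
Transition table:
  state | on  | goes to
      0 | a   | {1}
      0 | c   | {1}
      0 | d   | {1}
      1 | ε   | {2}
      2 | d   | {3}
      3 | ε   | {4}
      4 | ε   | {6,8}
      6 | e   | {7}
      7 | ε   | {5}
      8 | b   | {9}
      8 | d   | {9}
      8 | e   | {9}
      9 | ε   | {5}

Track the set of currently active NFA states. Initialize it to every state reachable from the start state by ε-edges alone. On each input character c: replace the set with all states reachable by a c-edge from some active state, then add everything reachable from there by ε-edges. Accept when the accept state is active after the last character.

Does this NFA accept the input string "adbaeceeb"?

initial (ε-close {0}): {0}
'a' @ 1: {1,2}
'd' @ 2: {3,4,6,8}
'b' @ 3: {5,9}  (accept∈set)
'a' @ 4: {}  — state set empty
rest 'eceeb' ignored (set empty)
final: {}; accept 5 not in set

Answer: REJECT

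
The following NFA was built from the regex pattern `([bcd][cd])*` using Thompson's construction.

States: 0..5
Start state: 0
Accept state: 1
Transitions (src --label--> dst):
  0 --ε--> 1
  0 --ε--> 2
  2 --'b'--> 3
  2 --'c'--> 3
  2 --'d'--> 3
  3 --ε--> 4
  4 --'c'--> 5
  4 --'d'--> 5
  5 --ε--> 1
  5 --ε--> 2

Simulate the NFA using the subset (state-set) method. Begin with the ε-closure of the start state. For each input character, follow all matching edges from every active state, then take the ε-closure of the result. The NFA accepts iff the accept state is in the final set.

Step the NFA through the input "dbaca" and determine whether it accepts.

start: ε-closure({0}) = {0,1,2}
'd' @ 1: {3,4}
'b' @ 2: {}  — no active states
rest 'aca' ignored (set empty)
end set {} — state 1 not in

Answer: REJECT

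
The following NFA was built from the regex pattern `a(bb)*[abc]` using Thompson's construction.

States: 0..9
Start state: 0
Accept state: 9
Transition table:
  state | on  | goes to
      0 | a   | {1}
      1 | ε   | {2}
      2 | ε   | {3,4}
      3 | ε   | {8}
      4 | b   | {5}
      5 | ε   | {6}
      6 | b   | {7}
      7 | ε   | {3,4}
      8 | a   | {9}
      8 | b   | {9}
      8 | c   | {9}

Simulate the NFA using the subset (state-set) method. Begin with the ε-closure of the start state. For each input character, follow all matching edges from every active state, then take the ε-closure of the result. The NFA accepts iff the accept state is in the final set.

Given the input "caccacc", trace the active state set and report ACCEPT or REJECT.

Answer: REJECT

Trace:
start: ε-closure({0}) = {0}
'c' @ 1: {}  — no active states
rest 'accacc' ignored (set empty)
end set {} — state 9 not in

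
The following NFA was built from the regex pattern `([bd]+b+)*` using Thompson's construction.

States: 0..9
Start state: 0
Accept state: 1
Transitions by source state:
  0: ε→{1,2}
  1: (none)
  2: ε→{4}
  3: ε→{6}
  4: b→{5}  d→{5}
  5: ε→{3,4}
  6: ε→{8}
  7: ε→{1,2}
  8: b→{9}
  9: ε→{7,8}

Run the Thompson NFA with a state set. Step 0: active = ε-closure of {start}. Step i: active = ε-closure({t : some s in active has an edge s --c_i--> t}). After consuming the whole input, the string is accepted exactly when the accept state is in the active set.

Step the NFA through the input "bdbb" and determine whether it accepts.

S₀ = ε-closure({0}) = {0,1,2,4}
'b' @ 1: {3,4,5,6,8}
'd' @ 2: {3,4,5,6,8}
'b' @ 3: {1,2,3,4,5,6,7,8,9}  ✓accept
'b' @ 4: {1,2,3,4,5,6,7,8,9}  ✓accept
after full input: {1,2,3,4,5,6,7,8,9}  (accept=1 in)

Answer: ACCEPT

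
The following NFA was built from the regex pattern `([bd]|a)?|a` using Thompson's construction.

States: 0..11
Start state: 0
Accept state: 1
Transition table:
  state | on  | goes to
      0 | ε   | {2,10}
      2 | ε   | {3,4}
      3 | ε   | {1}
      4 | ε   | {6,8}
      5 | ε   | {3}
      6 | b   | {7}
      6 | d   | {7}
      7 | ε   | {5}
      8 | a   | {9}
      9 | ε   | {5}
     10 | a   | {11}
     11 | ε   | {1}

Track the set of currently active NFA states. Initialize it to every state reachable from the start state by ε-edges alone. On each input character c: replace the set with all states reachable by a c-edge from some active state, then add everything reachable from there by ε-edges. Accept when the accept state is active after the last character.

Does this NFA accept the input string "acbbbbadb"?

initial (ε-close {0}): {0,1,2,3,4,6,8,10}
'a' @ 1: {1,3,5,9,11}  (accept∈set)
'c' @ 2: {}  — dead — no transitions
rest 'bbbbadb' ignored (set empty)
after full input: {}  (accept=1 not in)

Answer: REJECT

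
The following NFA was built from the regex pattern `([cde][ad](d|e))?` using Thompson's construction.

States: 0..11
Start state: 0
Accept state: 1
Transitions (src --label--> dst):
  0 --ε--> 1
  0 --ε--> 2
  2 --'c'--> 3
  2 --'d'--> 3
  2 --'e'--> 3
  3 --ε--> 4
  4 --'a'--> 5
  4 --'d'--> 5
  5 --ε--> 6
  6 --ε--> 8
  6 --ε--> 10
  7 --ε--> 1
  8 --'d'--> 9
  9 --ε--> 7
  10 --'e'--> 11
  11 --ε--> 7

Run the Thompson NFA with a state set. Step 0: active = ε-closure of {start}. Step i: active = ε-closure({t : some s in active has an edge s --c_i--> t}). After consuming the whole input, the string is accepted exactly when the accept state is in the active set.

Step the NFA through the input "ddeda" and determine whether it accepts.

Answer: REJECT

Steps:
start: ε-closure({0}) = {0,1,2}
'd' @ 1: {3,4}
'd' @ 2: {5,6,8,10}
'e' @ 3: {1,7,11}  ✓accept
'd' @ 4: {}  — dead — no transitions
rest 'a' ignored (set empty)
final: {}; accept 1 not in set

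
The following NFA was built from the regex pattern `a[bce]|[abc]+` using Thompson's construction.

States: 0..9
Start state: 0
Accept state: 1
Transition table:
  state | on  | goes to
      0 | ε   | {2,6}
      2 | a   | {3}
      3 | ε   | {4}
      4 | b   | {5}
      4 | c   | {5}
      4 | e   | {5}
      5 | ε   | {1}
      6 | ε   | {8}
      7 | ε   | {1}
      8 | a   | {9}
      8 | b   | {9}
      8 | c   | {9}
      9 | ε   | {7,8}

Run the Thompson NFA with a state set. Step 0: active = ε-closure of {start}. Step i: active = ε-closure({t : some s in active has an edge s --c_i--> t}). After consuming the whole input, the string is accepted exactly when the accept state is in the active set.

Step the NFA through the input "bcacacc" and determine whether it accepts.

start: ε-closure({0}) = {0,2,6,8}
'b' @ 1: {1,7,8,9}  ✓accept
'c' @ 2: {1,7,8,9}  ✓accept
'a' @ 3: {1,7,8,9}  ✓accept
'c' @ 4: {1,7,8,9}  ✓accept
'a' @ 5: {1,7,8,9}  ✓accept
'c' @ 6: {1,7,8,9}  ✓accept
'c' @ 7: {1,7,8,9}  ✓accept
after full input: {1,7,8,9}  (accept=1 in)

Answer: ACCEPT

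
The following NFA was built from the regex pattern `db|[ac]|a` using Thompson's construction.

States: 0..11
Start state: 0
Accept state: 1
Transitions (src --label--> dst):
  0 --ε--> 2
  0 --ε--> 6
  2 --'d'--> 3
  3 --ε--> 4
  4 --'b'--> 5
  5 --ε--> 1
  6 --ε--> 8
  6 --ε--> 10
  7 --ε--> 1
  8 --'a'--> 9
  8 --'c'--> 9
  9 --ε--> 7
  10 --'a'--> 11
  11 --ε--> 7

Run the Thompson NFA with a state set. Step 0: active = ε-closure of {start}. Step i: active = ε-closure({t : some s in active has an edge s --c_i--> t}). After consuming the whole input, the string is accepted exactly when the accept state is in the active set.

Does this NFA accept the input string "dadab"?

Answer: REJECT

Trace:
S₀ = ε-closure({0}) = {0,2,6,8,10}
'd' @ 1: {3,4}
'a' @ 2: {}  — no active states
rest 'dab' ignored (set empty)
final: {}; accept 1 not in set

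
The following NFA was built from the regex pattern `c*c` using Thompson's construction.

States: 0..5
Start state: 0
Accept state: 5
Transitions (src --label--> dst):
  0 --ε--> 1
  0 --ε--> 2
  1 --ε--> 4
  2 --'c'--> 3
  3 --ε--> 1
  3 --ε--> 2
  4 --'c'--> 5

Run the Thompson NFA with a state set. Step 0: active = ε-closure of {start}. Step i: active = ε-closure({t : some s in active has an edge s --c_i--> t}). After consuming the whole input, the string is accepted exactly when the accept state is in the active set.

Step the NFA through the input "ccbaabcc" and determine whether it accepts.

Answer: REJECT

Steps:
initial (ε-close {0}): {0,1,2,4}
'c' @ 1: {1,2,3,4,5}  ✓accept
'c' @ 2: {1,2,3,4,5}  ✓accept
'b' @ 3: {}  — no active states
rest 'aabcc' ignored (set empty)
after full input: {}  (accept=5 not in)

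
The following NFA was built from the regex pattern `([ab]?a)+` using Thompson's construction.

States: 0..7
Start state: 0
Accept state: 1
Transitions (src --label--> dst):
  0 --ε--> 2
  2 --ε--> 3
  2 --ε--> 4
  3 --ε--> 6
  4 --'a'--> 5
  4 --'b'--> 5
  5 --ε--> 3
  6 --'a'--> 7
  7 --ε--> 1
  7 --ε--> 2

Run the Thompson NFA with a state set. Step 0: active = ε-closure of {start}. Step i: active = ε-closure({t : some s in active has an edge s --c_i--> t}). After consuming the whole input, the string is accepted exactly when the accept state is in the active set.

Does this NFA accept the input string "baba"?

start: ε-closure({0}) = {0,2,3,4,6}
'b' @ 1: {3,5,6}
'a' @ 2: {1,2,3,4,6,7}  [accepting]
'b' @ 3: {3,5,6}
'a' @ 4: {1,2,3,4,6,7}  [accepting]
after full input: {1,2,3,4,6,7}  (accept=1 in)

Answer: ACCEPT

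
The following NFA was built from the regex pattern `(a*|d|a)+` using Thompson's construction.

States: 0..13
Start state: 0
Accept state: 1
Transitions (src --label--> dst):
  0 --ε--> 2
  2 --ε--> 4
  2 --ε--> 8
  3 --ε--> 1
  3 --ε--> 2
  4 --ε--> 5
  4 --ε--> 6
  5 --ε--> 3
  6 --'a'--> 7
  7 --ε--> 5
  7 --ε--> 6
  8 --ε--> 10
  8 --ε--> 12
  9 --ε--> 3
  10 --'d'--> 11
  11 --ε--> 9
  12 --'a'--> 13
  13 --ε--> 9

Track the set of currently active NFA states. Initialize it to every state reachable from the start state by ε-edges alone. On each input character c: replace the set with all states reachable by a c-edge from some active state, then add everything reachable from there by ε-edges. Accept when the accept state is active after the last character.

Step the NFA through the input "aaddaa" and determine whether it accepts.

Answer: ACCEPT

Derivation:
S₀ = ε-closure({0}) = {0,1,2,3,4,5,6,8,10,12}
'a' @ 1: {1,2,3,4,5,6,7,8,9,10,12,13}  [accepting]
'a' @ 2: {1,2,3,4,5,6,7,8,9,10,12,13}  [accepting]
'd' @ 3: {1,2,3,4,5,6,8,9,10,11,12}  [accepting]
'd' @ 4: {1,2,3,4,5,6,8,9,10,11,12}  [accepting]
'a' @ 5: {1,2,3,4,5,6,7,8,9,10,12,13}  [accepting]
'a' @ 6: {1,2,3,4,5,6,7,8,9,10,12,13}  [accepting]
final: {1,2,3,4,5,6,7,8,9,10,12,13}; accept 1 in set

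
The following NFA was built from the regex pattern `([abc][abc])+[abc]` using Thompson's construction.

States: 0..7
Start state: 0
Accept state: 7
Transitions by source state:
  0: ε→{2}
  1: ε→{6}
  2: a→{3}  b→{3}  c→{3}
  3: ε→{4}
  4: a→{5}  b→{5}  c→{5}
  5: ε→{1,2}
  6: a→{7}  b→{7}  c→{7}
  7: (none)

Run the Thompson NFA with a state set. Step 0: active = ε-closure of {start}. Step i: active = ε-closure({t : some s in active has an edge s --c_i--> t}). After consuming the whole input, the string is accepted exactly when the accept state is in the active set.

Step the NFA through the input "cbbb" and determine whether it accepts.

start: ε-closure({0}) = {0,2}
'c' @ 1: {3,4}
'b' @ 2: {1,2,5,6}
'b' @ 3: {3,4,7}  [accepting]
'b' @ 4: {1,2,5,6}
after full input: {1,2,5,6}  (accept=7 not in)

Answer: REJECT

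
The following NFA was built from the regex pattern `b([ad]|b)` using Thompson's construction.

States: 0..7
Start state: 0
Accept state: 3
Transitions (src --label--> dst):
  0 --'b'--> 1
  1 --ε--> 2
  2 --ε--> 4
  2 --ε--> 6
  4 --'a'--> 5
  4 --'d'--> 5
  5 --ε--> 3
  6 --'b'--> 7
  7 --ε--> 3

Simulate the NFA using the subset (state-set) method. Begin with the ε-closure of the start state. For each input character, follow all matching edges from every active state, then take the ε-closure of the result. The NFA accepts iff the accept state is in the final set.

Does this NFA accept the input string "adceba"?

start: ε-closure({0}) = {0}
'a' @ 1: {}  — state set empty
rest 'dceba' ignored (set empty)
final: {}; accept 3 not in set

Answer: REJECT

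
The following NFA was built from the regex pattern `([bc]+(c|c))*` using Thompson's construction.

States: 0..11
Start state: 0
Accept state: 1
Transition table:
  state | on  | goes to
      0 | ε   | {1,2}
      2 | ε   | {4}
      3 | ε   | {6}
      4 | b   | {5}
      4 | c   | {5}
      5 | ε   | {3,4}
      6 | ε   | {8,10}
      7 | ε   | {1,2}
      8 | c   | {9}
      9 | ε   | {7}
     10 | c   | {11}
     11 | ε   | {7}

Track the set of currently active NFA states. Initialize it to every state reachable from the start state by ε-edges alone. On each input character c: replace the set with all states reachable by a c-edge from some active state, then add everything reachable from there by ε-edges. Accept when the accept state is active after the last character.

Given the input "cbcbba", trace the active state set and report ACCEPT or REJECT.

S₀ = ε-closure({0}) = {0,1,2,4}
'c' @ 1: {3,4,5,6,8,10}
'b' @ 2: {3,4,5,6,8,10}
'c' @ 3: {1,2,3,4,5,6,7,8,9,10,11}  (accept∈set)
'b' @ 4: {3,4,5,6,8,10}
'b' @ 5: {3,4,5,6,8,10}
'a' @ 6: {}  — no active states
final: {}; accept 1 not in set

Answer: REJECT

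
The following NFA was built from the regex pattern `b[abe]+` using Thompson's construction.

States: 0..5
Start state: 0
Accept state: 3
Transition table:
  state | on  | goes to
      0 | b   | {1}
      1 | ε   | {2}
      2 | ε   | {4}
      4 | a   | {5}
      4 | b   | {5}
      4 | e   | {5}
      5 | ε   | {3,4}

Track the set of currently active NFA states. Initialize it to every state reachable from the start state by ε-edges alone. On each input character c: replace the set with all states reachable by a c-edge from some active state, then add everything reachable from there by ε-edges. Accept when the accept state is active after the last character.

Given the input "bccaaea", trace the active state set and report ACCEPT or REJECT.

Answer: REJECT

Derivation:
initial (ε-close {0}): {0}
'b' @ 1: {1,2,4}
'c' @ 2: {}  — no active states
rest 'caaea' ignored (set empty)
after full input: {}  (accept=3 not in)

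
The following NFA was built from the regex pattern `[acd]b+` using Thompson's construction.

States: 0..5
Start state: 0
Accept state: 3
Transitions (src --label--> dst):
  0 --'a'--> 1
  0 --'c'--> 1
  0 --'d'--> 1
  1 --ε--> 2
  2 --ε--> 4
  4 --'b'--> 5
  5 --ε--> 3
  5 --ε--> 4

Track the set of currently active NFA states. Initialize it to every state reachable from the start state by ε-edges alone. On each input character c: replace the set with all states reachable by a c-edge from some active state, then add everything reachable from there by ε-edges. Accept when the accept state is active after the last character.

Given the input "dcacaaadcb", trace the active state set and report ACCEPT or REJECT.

Answer: REJECT

Trace:
S₀ = ε-closure({0}) = {0}
'd' @ 1: {1,2,4}
'c' @ 2: {}  — state set empty
rest 'acaaadcb' ignored (set empty)
final: {}; accept 3 not in set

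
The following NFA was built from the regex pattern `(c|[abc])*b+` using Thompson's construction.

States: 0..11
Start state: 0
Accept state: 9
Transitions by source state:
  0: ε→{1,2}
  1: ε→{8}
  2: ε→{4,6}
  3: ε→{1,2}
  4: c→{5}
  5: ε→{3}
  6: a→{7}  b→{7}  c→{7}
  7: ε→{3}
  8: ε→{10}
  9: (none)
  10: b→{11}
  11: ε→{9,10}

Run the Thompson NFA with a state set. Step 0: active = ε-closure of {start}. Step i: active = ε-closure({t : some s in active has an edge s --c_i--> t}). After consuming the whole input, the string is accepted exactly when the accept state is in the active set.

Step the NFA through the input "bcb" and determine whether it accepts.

S₀ = ε-closure({0}) = {0,1,2,4,6,8,10}
'b' @ 1: {1,2,3,4,6,7,8,9,10,11}  (accept∈set)
'c' @ 2: {1,2,3,4,5,6,7,8,10}
'b' @ 3: {1,2,3,4,6,7,8,9,10,11}  (accept∈set)
after full input: {1,2,3,4,6,7,8,9,10,11}  (accept=9 in)

Answer: ACCEPT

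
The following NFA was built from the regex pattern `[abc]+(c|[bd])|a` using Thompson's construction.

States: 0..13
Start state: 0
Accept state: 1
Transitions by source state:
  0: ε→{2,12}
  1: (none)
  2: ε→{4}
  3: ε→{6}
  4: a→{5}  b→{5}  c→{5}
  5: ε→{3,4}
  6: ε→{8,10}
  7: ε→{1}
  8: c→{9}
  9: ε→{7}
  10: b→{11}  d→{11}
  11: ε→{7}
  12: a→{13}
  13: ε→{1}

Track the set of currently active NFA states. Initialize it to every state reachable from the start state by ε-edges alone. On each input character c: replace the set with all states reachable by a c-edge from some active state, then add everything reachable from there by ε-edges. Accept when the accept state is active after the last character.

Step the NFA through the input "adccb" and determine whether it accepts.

Answer: REJECT

Steps:
initial (ε-close {0}): {0,2,4,12}
'a' @ 1: {1,3,4,5,6,8,10,13}  (accept∈set)
'd' @ 2: {1,7,11}  (accept∈set)
'c' @ 3: {}  — dead — no transitions
rest 'cb' ignored (set empty)
final: {}; accept 1 not in set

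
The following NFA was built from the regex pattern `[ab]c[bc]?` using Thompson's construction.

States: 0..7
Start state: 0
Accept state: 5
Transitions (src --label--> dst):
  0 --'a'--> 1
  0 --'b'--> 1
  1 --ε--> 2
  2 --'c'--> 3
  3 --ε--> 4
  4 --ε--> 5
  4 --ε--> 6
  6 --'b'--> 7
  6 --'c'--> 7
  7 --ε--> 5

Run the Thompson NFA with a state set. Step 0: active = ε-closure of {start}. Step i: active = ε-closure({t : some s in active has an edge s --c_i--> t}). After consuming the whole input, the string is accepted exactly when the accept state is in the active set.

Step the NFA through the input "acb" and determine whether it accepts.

Answer: ACCEPT

Derivation:
start: ε-closure({0}) = {0}
'a' @ 1: {1,2}
'c' @ 2: {3,4,5,6}  (accept∈set)
'b' @ 3: {5,7}  (accept∈set)
final: {5,7}; accept 5 in set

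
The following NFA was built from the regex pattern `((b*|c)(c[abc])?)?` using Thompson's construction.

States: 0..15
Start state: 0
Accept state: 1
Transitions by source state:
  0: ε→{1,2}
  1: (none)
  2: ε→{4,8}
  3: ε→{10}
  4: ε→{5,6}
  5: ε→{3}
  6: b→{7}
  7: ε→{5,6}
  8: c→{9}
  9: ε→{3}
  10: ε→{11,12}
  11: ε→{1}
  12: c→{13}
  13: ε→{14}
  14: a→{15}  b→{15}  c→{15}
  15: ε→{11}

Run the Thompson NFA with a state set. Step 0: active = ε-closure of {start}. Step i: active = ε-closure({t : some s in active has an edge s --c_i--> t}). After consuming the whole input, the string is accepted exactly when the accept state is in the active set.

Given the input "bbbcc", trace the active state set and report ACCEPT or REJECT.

initial (ε-close {0}): {0,1,2,3,4,5,6,8,10,11,12}
'b' @ 1: {1,3,5,6,7,10,11,12}  [accepting]
'b' @ 2: {1,3,5,6,7,10,11,12}  [accepting]
'b' @ 3: {1,3,5,6,7,10,11,12}  [accepting]
'c' @ 4: {13,14}
'c' @ 5: {1,11,15}  [accepting]
after full input: {1,11,15}  (accept=1 in)

Answer: ACCEPT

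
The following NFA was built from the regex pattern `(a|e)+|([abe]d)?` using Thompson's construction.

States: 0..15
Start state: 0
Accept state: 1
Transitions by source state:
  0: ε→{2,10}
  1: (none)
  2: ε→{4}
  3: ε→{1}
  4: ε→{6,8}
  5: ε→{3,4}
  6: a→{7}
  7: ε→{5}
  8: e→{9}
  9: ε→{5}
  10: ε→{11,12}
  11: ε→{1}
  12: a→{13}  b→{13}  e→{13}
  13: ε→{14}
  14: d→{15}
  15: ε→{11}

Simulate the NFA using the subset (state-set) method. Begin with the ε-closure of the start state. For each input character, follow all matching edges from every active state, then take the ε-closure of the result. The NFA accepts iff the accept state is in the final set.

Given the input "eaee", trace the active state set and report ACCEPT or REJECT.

Answer: ACCEPT

Steps:
initial (ε-close {0}): {0,1,2,4,6,8,10,11,12}
'e' @ 1: {1,3,4,5,6,8,9,13,14}  ✓accept
'a' @ 2: {1,3,4,5,6,7,8}  ✓accept
'e' @ 3: {1,3,4,5,6,8,9}  ✓accept
'e' @ 4: {1,3,4,5,6,8,9}  ✓accept
after full input: {1,3,4,5,6,8,9}  (accept=1 in)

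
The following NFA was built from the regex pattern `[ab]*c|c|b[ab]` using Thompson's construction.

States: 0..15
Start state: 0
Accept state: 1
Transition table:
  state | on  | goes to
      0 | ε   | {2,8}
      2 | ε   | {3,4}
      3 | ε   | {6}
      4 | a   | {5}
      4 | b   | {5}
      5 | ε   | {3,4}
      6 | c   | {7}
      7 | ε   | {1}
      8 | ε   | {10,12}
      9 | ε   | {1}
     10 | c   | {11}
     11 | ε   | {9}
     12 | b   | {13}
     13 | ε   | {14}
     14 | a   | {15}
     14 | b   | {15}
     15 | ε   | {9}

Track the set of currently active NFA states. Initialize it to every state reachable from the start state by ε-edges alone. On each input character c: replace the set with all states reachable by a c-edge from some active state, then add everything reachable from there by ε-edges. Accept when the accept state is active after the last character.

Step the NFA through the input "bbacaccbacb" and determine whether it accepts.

start: ε-closure({0}) = {0,2,3,4,6,8,10,12}
'b' @ 1: {3,4,5,6,13,14}
'b' @ 2: {1,3,4,5,6,9,15}  (accept∈set)
'a' @ 3: {3,4,5,6}
'c' @ 4: {1,7}  (accept∈set)
'a' @ 5: {}  — no active states
rest 'ccbacb' ignored (set empty)
final: {}; accept 1 not in set

Answer: REJECT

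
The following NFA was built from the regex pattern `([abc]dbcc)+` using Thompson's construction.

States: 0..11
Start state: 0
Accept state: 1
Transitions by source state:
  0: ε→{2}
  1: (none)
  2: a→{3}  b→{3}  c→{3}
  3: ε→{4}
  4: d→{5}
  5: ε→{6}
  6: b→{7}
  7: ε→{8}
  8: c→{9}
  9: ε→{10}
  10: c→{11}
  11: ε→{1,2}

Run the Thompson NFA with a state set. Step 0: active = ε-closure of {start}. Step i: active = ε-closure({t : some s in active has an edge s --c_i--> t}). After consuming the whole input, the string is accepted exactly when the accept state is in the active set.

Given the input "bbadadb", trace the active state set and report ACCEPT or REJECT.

Answer: REJECT

Derivation:
S₀ = ε-closure({0}) = {0,2}
'b' @ 1: {3,4}
'b' @ 2: {}  — dead — no transitions
rest 'adadb' ignored (set empty)
after full input: {}  (accept=1 not in)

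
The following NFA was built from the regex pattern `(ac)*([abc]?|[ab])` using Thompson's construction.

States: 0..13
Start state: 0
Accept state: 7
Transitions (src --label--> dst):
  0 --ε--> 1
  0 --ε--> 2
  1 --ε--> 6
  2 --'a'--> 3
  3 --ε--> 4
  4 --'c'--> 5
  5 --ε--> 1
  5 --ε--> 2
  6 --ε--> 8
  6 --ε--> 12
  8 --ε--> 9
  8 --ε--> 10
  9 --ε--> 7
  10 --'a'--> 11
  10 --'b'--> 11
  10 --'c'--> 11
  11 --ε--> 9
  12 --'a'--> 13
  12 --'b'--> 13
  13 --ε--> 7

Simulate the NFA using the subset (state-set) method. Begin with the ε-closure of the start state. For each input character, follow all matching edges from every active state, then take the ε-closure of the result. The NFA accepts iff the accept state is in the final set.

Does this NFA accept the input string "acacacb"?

Answer: ACCEPT

Steps:
initial (ε-close {0}): {0,1,2,6,7,8,9,10,12}
'a' @ 1: {3,4,7,9,11,13}  [accepting]
'c' @ 2: {1,2,5,6,7,8,9,10,12}  [accepting]
'a' @ 3: {3,4,7,9,11,13}  [accepting]
'c' @ 4: {1,2,5,6,7,8,9,10,12}  [accepting]
'a' @ 5: {3,4,7,9,11,13}  [accepting]
'c' @ 6: {1,2,5,6,7,8,9,10,12}  [accepting]
'b' @ 7: {7,9,11,13}  [accepting]
end set {7,9,11,13} — state 7 in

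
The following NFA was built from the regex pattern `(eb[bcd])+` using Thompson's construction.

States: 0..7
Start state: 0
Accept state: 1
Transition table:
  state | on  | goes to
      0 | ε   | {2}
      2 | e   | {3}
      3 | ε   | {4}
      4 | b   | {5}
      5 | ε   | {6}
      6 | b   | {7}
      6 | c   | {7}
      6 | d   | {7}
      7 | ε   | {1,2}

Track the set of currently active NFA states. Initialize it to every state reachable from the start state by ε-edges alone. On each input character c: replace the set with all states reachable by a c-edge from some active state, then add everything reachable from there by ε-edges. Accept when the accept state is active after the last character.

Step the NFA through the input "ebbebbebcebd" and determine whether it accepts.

initial (ε-close {0}): {0,2}
'e' @ 1: {3,4}
'b' @ 2: {5,6}
'b' @ 3: {1,2,7}  ✓accept
'e' @ 4: {3,4}
'b' @ 5: {5,6}
'b' @ 6: {1,2,7}  ✓accept
'e' @ 7: {3,4}
'b' @ 8: {5,6}
'c' @ 9: {1,2,7}  ✓accept
'e' @ 10: {3,4}
'b' @ 11: {5,6}
'd' @ 12: {1,2,7}  ✓accept
final: {1,2,7}; accept 1 in set

Answer: ACCEPT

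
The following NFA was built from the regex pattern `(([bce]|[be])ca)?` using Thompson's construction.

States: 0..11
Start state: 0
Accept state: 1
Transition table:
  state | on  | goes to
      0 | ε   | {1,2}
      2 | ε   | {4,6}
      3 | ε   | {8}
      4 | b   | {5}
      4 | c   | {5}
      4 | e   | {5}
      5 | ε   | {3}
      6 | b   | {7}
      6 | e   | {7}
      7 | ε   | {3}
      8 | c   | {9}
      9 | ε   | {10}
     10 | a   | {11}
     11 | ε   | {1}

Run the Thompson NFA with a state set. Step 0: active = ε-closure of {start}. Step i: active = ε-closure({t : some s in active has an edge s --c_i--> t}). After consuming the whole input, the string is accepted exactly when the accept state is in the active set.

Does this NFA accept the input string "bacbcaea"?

start: ε-closure({0}) = {0,1,2,4,6}
'b' @ 1: {3,5,7,8}
'a' @ 2: {}  — state set empty
rest 'cbcaea' ignored (set empty)
end set {} — state 1 not in

Answer: REJECT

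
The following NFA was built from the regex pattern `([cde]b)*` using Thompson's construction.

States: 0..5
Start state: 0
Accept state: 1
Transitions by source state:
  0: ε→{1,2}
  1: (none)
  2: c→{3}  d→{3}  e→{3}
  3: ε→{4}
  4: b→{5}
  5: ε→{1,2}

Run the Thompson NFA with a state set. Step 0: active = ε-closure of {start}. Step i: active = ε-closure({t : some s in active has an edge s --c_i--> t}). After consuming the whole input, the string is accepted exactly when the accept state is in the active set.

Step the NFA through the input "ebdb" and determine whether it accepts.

Answer: ACCEPT

Derivation:
start: ε-closure({0}) = {0,1,2}
'e' @ 1: {3,4}
'b' @ 2: {1,2,5}  (accept∈set)
'd' @ 3: {3,4}
'b' @ 4: {1,2,5}  (accept∈set)
after full input: {1,2,5}  (accept=1 in)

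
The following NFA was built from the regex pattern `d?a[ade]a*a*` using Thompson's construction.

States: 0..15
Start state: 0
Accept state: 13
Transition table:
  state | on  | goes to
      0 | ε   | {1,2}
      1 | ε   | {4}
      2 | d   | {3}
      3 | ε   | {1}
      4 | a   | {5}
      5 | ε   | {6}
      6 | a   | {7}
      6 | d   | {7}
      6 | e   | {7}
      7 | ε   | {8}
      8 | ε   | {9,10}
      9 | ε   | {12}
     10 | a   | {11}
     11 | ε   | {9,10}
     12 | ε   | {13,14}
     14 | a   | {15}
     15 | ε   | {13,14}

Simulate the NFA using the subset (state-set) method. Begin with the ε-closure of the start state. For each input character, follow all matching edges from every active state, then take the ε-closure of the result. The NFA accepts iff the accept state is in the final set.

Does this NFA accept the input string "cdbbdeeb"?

Answer: REJECT

Trace:
S₀ = ε-closure({0}) = {0,1,2,4}
'c' @ 1: {}  — state set empty
rest 'dbbdeeb' ignored (set empty)
end set {} — state 13 not in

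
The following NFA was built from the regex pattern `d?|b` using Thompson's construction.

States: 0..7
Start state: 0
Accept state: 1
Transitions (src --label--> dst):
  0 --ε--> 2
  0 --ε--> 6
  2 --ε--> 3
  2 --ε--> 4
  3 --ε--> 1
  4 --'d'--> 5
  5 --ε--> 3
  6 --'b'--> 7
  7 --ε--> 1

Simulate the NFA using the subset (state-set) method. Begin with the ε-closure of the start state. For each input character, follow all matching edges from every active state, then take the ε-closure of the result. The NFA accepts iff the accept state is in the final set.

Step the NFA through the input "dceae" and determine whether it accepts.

start: ε-closure({0}) = {0,1,2,3,4,6}
'd' @ 1: {1,3,5}  ✓accept
'c' @ 2: {}  — no active states
rest 'eae' ignored (set empty)
end set {} — state 1 not in

Answer: REJECT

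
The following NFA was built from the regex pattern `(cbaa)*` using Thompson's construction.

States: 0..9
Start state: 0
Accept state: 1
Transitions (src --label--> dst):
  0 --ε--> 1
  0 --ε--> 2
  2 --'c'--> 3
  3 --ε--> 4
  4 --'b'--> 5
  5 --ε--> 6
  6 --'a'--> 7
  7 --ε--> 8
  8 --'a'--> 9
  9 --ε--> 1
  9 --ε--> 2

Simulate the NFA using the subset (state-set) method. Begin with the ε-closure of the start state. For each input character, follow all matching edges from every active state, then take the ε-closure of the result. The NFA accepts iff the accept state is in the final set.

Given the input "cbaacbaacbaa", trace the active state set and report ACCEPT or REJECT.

Answer: ACCEPT

Trace:
start: ε-closure({0}) = {0,1,2}
'c' @ 1: {3,4}
'b' @ 2: {5,6}
'a' @ 3: {7,8}
'a' @ 4: {1,2,9}  (accept∈set)
'c' @ 5: {3,4}
'b' @ 6: {5,6}
'a' @ 7: {7,8}
'a' @ 8: {1,2,9}  (accept∈set)
'c' @ 9: {3,4}
'b' @ 10: {5,6}
'a' @ 11: {7,8}
'a' @ 12: {1,2,9}  (accept∈set)
final: {1,2,9}; accept 1 in set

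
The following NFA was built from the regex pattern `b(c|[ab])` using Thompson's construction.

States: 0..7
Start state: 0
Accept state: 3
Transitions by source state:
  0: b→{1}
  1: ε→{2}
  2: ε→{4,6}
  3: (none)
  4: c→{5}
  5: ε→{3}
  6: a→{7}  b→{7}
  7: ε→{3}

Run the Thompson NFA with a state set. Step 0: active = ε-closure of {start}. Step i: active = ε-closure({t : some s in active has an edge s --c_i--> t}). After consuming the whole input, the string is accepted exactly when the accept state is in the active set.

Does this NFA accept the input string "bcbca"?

S₀ = ε-closure({0}) = {0}
'b' @ 1: {1,2,4,6}
'c' @ 2: {3,5}  [accepting]
'b' @ 3: {}  — state set empty
rest 'ca' ignored (set empty)
after full input: {}  (accept=3 not in)

Answer: REJECT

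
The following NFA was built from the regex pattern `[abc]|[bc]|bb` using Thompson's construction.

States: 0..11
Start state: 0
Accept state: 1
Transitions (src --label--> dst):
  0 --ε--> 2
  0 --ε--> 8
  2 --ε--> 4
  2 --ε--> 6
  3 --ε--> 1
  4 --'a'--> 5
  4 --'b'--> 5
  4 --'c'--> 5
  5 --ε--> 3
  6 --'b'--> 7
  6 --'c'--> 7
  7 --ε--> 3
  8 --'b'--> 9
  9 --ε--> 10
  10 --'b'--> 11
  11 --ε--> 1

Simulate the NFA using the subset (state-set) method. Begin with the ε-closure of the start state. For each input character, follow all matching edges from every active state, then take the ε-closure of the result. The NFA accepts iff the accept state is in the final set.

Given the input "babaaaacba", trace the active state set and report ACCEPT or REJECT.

S₀ = ε-closure({0}) = {0,2,4,6,8}
'b' @ 1: {1,3,5,7,9,10}  ✓accept
'a' @ 2: {}  — no active states
rest 'baaaacba' ignored (set empty)
final: {}; accept 1 not in set

Answer: REJECT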